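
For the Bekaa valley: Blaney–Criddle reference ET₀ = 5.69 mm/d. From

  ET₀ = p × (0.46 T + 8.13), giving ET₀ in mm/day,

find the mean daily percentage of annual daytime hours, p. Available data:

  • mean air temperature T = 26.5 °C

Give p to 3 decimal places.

0.280

p = ET₀ / (0.46 T + 8.13) = 5.69 / (0.46 × 26.5 + 8.13) = 5.69 / 20.320 = 0.2800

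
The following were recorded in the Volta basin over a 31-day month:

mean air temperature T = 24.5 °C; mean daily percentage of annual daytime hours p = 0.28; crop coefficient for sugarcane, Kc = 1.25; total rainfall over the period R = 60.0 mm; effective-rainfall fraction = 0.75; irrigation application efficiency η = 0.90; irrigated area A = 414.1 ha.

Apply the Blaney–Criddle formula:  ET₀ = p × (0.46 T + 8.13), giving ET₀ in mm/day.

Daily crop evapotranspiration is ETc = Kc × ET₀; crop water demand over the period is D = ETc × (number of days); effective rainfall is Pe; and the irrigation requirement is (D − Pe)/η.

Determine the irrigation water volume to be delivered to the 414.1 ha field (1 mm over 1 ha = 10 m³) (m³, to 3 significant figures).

ET₀ = 0.28 × (0.46 × 24.5 + 8.13) = 0.28 × 19.400 = 5.4320 mm/d
ETc = Kc × ET₀ = 1.25 × 5.4320 = 6.7900 mm/d
Crop demand D = ETc × 31 d = 6.7900 × 31 = 210.490 mm
Pe = 0.75 × 60.0 = 45.000 mm
D − Pe = 210.490 − 45.000 = 165.490 mm
Gross irrigation = 165.490 / 0.90 = 183.878 mm
Volume = 183.878 mm × 414.1 ha × 10 = 761438.8 m³

761000 m³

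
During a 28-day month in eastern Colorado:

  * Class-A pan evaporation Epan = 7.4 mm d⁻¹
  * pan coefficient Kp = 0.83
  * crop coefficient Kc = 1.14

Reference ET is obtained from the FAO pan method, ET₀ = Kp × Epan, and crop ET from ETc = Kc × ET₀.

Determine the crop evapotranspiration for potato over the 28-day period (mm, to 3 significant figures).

196 mm

ET₀ = 0.83 × 7.4 = 6.1420 mm/d
ETc = Kc × ET₀ = 1.14 × 6.1420 = 7.0019 mm/d
Over 28 days: 7.0019 × 28 = 196.053 mm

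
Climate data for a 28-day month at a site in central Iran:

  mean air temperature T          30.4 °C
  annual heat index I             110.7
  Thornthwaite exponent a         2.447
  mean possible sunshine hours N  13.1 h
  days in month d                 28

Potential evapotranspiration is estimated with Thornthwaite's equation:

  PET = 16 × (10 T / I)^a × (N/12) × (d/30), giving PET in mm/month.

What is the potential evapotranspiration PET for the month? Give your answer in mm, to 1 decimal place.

10T/I = 10 × 30.4 / 110.7 = 2.7462
(10T/I)^a = 2.7462^2.447 = 11.8462
Uncorrected PET = 16 × 11.8462 = 189.539 mm
Correction = (N/12)(d/30) = (13.1/12)(28/30) = 1.0189
PET = 189.539 × 1.0189 = 193.121 mm/month

193.1 mm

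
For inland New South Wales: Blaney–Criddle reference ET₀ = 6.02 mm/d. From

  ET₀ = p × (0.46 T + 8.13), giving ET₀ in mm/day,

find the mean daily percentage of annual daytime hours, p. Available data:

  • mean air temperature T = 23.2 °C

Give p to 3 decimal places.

0.320

p = ET₀ / (0.46 T + 8.13) = 6.02 / (0.46 × 23.2 + 8.13) = 6.02 / 18.802 = 0.3202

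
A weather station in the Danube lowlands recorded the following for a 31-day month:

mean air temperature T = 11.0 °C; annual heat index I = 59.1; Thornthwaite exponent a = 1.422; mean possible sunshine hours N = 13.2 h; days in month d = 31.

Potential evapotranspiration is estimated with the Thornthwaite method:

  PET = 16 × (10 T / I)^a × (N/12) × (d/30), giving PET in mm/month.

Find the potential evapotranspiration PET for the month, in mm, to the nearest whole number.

44 mm

10T/I = 10 × 11.0 / 59.1 = 1.8613
(10T/I)^a = 1.8613^1.422 = 2.4192
Uncorrected PET = 16 × 2.4192 = 38.707 mm
Correction = (N/12)(d/30) = (13.2/12)(31/30) = 1.1367
PET = 38.707 × 1.1367 = 43.998 mm/month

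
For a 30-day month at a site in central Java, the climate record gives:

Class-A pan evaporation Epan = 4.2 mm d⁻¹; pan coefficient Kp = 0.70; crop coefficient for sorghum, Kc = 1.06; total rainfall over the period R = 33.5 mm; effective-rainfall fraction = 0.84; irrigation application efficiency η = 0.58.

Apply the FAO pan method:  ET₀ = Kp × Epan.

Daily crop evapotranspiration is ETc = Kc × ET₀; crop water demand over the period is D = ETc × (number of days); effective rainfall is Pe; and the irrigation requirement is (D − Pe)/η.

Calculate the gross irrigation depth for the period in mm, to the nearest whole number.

113 mm

ET₀ = 0.70 × 4.2 = 2.9400 mm/d
ETc = Kc × ET₀ = 1.06 × 2.9400 = 3.1164 mm/d
Crop demand D = ETc × 30 d = 3.1164 × 30 = 93.492 mm
Pe = 0.84 × 33.5 = 28.140 mm
D − Pe = 93.492 − 28.140 = 65.352 mm
Gross irrigation = 65.352 / 0.58 = 112.676 mm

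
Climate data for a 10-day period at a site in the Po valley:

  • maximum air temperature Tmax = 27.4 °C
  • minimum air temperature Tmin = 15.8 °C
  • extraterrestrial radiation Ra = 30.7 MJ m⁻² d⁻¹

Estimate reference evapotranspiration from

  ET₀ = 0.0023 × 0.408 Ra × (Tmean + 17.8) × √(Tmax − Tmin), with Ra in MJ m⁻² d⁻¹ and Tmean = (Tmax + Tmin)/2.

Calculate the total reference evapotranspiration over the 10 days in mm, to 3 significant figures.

38.7 mm

Tmean = (27.4 + 15.8)/2 = 21.60 °C
0.408 Ra = 0.408 × 30.7 = 12.5256 mm/d equivalent
ET₀ = 0.0023 × 12.5256 × (21.60 + 17.8) × √11.6 = 0.0023 × 12.5256 × 39.40 × 3.4059 = 3.8659 mm/d
Over 10 days: 3.8659 × 10 = 38.659 mm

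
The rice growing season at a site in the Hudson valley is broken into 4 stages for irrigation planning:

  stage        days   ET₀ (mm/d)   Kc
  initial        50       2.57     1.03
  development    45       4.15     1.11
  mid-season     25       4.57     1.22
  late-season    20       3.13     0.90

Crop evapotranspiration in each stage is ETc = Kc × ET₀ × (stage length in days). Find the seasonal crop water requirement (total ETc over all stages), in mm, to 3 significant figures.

535 mm

initial: 1.03 × 2.57 × 50 = 132.36 mm
development: 1.11 × 4.15 × 45 = 207.29 mm
mid-season: 1.22 × 4.57 × 25 = 139.39 mm
late-season: 0.90 × 3.13 × 20 = 56.34 mm
Seasonal total = 535.38 mm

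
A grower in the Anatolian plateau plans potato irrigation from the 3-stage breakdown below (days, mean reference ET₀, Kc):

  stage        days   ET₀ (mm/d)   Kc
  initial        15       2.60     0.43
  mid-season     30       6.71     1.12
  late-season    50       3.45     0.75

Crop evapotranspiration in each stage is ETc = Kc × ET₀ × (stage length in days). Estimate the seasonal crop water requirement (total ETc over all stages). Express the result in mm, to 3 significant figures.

372 mm

initial: 0.43 × 2.60 × 15 = 16.77 mm
mid-season: 1.12 × 6.71 × 30 = 225.46 mm
late-season: 0.75 × 3.45 × 50 = 129.38 mm
Seasonal total = 371.61 mm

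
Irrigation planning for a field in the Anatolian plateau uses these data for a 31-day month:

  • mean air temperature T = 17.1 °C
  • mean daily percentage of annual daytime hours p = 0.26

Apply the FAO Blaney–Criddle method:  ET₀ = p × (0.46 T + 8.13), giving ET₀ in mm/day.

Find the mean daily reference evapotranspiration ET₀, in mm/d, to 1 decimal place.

ET₀ = 0.26 × (0.46 × 17.1 + 8.13) = 0.26 × 15.996 = 4.1590 mm/d

4.2 mm/d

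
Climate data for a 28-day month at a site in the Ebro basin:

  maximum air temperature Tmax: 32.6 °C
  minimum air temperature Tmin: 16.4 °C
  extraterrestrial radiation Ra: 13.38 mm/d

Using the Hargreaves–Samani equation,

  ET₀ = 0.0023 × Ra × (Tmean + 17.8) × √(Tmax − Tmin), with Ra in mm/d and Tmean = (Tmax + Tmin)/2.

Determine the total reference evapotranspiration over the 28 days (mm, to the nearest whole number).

147 mm

Tmean = (32.6 + 16.4)/2 = 24.50 °C
ET₀ = 0.0023 × 13.38 × (24.50 + 17.8) × √16.2 = 0.0023 × 13.38 × 42.30 × 4.0249 = 5.2394 mm/d
Over 28 days: 5.2394 × 28 = 146.703 mm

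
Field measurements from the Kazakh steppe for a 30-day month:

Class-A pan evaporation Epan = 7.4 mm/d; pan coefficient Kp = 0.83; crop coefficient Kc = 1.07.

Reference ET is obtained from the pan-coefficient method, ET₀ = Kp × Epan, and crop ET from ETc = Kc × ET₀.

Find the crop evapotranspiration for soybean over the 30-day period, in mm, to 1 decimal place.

197.2 mm

ET₀ = 0.83 × 7.4 = 6.1420 mm/d
ETc = Kc × ET₀ = 1.07 × 6.1420 = 6.5719 mm/d
Over 30 days: 6.5719 × 30 = 197.157 mm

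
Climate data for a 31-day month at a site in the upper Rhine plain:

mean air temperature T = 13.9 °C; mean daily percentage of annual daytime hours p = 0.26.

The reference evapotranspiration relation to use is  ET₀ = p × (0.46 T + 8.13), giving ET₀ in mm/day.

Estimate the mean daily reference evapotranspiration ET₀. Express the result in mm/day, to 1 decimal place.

3.8 mm/day

ET₀ = 0.26 × (0.46 × 13.9 + 8.13) = 0.26 × 14.524 = 3.7762 mm/d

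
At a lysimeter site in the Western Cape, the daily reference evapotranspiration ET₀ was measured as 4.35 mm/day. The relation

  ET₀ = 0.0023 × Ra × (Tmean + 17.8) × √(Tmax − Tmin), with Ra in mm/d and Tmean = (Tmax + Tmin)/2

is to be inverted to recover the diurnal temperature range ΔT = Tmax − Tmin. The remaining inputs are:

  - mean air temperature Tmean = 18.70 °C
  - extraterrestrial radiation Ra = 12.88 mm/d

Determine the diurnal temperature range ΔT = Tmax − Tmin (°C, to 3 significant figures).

√ΔT = ET₀ / [0.0023 × Ra × (Tmean+17.8)] = 4.35 / (0.0023 × 12.88 × 36.50) = 4.0230
ΔT = 4.0230² = 16.185 °C

16.2 °C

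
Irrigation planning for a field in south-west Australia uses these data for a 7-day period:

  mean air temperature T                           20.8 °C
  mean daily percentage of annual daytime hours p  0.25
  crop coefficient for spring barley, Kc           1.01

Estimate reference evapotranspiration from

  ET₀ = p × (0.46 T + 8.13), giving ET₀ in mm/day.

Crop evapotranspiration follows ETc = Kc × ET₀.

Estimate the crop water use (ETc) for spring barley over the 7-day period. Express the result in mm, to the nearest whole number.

31 mm

ET₀ = 0.25 × (0.46 × 20.8 + 8.13) = 0.25 × 17.698 = 4.4245 mm/d
ETc = Kc × ET₀ = 1.01 × 4.4245 = 4.4687 mm/d
Over 7 days: 4.4687 × 7 = 31.281 mm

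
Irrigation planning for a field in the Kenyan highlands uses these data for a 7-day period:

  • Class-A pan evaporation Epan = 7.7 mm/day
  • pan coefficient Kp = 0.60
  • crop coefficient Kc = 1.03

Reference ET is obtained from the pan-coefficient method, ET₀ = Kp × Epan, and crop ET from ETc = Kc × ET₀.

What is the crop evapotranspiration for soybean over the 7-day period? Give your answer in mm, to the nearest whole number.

ET₀ = 0.60 × 7.7 = 4.6200 mm/d
ETc = Kc × ET₀ = 1.03 × 4.6200 = 4.7586 mm/d
Over 7 days: 4.7586 × 7 = 33.310 mm

33 mm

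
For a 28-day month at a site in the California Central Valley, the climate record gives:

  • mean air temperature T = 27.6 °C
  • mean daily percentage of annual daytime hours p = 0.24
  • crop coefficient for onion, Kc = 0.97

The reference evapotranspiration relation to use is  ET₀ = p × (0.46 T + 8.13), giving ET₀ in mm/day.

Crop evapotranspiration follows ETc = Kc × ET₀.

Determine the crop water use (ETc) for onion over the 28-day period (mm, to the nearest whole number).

136 mm

ET₀ = 0.24 × (0.46 × 27.6 + 8.13) = 0.24 × 20.826 = 4.9982 mm/d
ETc = Kc × ET₀ = 0.97 × 4.9982 = 4.8483 mm/d
Over 28 days: 4.8483 × 28 = 135.752 mm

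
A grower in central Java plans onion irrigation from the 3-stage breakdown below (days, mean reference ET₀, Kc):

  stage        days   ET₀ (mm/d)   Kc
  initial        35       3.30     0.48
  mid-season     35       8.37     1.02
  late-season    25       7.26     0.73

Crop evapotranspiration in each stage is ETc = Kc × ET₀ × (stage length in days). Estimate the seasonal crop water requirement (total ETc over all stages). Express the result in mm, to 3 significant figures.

initial: 0.48 × 3.30 × 35 = 55.44 mm
mid-season: 1.02 × 8.37 × 35 = 298.81 mm
late-season: 0.73 × 7.26 × 25 = 132.50 mm
Seasonal total = 486.75 mm

487 mm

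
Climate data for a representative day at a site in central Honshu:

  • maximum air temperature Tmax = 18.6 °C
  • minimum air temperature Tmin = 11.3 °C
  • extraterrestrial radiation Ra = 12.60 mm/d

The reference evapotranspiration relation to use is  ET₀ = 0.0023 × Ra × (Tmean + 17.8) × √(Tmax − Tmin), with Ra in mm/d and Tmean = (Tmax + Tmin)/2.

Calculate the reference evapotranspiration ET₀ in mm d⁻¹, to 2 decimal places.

Tmean = (18.6 + 11.3)/2 = 14.95 °C
ET₀ = 0.0023 × 12.60 × (14.95 + 17.8) × √7.3 = 0.0023 × 12.60 × 32.75 × 2.7019 = 2.5644 mm/d

2.56 mm d⁻¹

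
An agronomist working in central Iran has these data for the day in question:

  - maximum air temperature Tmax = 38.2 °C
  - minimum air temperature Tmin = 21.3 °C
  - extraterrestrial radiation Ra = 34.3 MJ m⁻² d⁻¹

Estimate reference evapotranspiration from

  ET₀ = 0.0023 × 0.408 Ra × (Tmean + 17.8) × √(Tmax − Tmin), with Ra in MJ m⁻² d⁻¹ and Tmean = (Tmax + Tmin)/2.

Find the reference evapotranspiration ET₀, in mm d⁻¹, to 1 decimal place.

6.3 mm d⁻¹

Tmean = (38.2 + 21.3)/2 = 29.75 °C
0.408 Ra = 0.408 × 34.3 = 13.9944 mm/d equivalent
ET₀ = 0.0023 × 13.9944 × (29.75 + 17.8) × √16.9 = 0.0023 × 13.9944 × 47.55 × 4.1110 = 6.2919 mm/d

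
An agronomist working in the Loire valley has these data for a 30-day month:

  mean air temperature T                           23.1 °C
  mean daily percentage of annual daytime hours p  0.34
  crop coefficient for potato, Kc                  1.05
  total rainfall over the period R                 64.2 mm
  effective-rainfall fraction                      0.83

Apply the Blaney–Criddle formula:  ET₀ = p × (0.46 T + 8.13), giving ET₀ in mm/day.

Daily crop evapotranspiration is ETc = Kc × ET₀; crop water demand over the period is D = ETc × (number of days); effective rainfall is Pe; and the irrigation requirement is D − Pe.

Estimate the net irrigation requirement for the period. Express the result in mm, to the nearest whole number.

148 mm

ET₀ = 0.34 × (0.46 × 23.1 + 8.13) = 0.34 × 18.756 = 6.3770 mm/d
ETc = Kc × ET₀ = 1.05 × 6.3770 = 6.6959 mm/d
Crop demand D = ETc × 30 d = 6.6959 × 30 = 200.877 mm
Pe = 0.83 × 64.2 = 53.286 mm
D − Pe = 200.877 − 53.286 = 147.591 mm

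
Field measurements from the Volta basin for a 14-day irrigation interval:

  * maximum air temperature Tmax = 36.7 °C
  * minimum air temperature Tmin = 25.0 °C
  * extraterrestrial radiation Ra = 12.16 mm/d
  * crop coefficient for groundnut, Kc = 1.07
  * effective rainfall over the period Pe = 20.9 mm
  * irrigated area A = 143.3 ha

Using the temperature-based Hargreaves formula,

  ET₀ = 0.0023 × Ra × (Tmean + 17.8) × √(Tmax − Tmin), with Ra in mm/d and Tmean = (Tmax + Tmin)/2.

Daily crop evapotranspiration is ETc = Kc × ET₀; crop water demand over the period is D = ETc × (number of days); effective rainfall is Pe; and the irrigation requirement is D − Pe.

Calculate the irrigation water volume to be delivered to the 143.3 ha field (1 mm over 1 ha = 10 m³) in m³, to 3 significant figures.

Tmean = (36.7 + 25.0)/2 = 30.85 °C
ET₀ = 0.0023 × 12.16 × (30.85 + 17.8) × √11.7 = 0.0023 × 12.16 × 48.65 × 3.4205 = 4.6541 mm/d
ETc = Kc × ET₀ = 1.07 × 4.6541 = 4.9799 mm/d
Crop demand D = ETc × 14 d = 4.9799 × 14 = 69.719 mm
D − Pe = 69.719 − 20.9 = 48.819 mm
Volume = 48.819 mm × 143.3 ha × 10 = 69957.6 m³

70000 m³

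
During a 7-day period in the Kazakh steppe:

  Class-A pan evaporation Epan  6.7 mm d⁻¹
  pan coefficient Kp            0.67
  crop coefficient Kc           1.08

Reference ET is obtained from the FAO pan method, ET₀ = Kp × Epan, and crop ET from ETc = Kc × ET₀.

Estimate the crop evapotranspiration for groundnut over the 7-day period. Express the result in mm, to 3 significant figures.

ET₀ = 0.67 × 6.7 = 4.4890 mm/d
ETc = Kc × ET₀ = 1.08 × 4.4890 = 4.8481 mm/d
Over 7 days: 4.8481 × 7 = 33.937 mm

33.9 mm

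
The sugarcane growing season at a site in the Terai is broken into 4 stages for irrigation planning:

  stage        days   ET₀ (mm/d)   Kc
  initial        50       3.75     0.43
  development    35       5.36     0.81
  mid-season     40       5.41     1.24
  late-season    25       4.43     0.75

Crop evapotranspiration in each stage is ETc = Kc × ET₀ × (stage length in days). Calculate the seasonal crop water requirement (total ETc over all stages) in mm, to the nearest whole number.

584 mm

initial: 0.43 × 3.75 × 50 = 80.63 mm
development: 0.81 × 5.36 × 35 = 151.96 mm
mid-season: 1.24 × 5.41 × 40 = 268.34 mm
late-season: 0.75 × 4.43 × 25 = 83.06 mm
Seasonal total = 583.99 mm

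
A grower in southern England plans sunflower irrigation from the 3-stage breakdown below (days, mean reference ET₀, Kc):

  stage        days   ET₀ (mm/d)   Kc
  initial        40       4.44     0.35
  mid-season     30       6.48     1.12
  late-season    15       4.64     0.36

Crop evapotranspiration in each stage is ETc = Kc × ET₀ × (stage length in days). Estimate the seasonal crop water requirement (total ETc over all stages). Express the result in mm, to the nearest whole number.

305 mm

initial: 0.35 × 4.44 × 40 = 62.16 mm
mid-season: 1.12 × 6.48 × 30 = 217.73 mm
late-season: 0.36 × 4.64 × 15 = 25.06 mm
Seasonal total = 304.95 mm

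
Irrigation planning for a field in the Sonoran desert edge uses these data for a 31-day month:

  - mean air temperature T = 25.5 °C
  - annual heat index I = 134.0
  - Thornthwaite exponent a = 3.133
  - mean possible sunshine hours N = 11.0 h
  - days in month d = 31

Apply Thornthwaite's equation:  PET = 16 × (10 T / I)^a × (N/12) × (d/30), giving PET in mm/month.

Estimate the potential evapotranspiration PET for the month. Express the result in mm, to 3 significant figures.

114 mm

10T/I = 10 × 25.5 / 134.0 = 1.9030
(10T/I)^a = 1.9030^3.133 = 7.5073
Uncorrected PET = 16 × 7.5073 = 120.117 mm
Correction = (N/12)(d/30) = (11.0/12)(31/30) = 0.9472
PET = 120.117 × 0.9472 = 113.775 mm/month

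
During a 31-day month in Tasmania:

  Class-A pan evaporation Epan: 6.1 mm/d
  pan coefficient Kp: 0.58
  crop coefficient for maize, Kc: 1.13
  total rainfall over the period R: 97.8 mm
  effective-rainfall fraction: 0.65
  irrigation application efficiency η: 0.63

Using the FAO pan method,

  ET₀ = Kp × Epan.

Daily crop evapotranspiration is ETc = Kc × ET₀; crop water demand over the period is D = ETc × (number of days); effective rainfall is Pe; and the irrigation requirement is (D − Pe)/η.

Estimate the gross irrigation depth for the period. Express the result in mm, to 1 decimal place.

ET₀ = 0.58 × 6.1 = 3.5380 mm/d
ETc = Kc × ET₀ = 1.13 × 3.5380 = 3.9979 mm/d
Crop demand D = ETc × 31 d = 3.9979 × 31 = 123.935 mm
Pe = 0.65 × 97.8 = 63.570 mm
D − Pe = 123.935 − 63.570 = 60.365 mm
Gross irrigation = 60.365 / 0.63 = 95.817 mm

95.8 mm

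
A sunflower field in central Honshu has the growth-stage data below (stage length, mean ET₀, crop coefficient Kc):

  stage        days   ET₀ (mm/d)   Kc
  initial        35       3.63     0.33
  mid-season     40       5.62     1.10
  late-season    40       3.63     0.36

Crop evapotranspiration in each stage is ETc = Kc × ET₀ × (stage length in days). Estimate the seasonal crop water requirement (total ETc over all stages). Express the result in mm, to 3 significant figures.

initial: 0.33 × 3.63 × 35 = 41.93 mm
mid-season: 1.10 × 5.62 × 40 = 247.28 mm
late-season: 0.36 × 3.63 × 40 = 52.27 mm
Seasonal total = 341.48 mm

341 mm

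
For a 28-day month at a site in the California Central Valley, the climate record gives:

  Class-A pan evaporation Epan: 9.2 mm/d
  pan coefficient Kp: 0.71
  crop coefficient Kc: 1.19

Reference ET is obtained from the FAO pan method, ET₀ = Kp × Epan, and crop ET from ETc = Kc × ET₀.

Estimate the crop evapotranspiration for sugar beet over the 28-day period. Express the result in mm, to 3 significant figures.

ET₀ = 0.71 × 9.2 = 6.5320 mm/d
ETc = Kc × ET₀ = 1.19 × 6.5320 = 7.7731 mm/d
Over 28 days: 7.7731 × 28 = 217.647 mm

218 mm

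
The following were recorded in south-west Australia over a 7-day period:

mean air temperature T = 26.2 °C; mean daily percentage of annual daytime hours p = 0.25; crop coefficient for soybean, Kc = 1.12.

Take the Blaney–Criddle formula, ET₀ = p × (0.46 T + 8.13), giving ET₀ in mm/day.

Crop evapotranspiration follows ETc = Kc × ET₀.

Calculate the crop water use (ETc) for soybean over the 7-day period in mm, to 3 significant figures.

39.6 mm

ET₀ = 0.25 × (0.46 × 26.2 + 8.13) = 0.25 × 20.182 = 5.0455 mm/d
ETc = Kc × ET₀ = 1.12 × 5.0455 = 5.6510 mm/d
Over 7 days: 5.6510 × 7 = 39.557 mm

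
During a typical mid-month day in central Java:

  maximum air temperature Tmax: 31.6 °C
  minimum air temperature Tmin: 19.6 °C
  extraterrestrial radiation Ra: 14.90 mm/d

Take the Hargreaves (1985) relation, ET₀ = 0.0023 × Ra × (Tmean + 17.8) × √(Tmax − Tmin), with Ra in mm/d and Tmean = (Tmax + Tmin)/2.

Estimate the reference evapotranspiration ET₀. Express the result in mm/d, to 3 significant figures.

Tmean = (31.6 + 19.6)/2 = 25.60 °C
ET₀ = 0.0023 × 14.90 × (25.60 + 17.8) × √12.0 = 0.0023 × 14.90 × 43.40 × 3.4641 = 5.1522 mm/d

5.15 mm/d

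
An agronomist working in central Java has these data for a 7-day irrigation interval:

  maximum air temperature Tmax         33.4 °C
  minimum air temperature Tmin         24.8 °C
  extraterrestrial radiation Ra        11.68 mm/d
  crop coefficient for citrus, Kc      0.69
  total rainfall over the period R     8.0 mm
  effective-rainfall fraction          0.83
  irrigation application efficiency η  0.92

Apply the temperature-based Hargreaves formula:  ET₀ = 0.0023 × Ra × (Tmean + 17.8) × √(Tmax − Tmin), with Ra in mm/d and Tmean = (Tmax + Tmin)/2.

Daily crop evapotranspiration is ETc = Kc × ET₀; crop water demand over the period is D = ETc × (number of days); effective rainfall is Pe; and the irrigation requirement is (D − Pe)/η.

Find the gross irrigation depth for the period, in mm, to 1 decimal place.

12.2 mm

Tmean = (33.4 + 24.8)/2 = 29.10 °C
ET₀ = 0.0023 × 11.68 × (29.10 + 17.8) × √8.6 = 0.0023 × 11.68 × 46.90 × 2.9326 = 3.6948 mm/d
ETc = Kc × ET₀ = 0.69 × 3.6948 = 2.5494 mm/d
Crop demand D = ETc × 7 d = 2.5494 × 7 = 17.846 mm
Pe = 0.83 × 8.0 = 6.640 mm
D − Pe = 17.846 − 6.640 = 11.206 mm
Gross irrigation = 11.206 / 0.92 = 12.180 mm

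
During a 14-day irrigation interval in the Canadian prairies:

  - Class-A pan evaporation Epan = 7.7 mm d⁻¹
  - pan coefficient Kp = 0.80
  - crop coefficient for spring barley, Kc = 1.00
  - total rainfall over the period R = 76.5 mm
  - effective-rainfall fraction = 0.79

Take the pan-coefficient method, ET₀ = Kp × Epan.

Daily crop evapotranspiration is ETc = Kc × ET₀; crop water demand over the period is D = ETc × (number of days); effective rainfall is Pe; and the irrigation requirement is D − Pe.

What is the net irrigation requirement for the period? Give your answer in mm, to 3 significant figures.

ET₀ = 0.80 × 7.7 = 6.1600 mm/d
ETc = Kc × ET₀ = 1.00 × 6.1600 = 6.1600 mm/d
Crop demand D = ETc × 14 d = 6.1600 × 14 = 86.240 mm
Pe = 0.79 × 76.5 = 60.435 mm
D − Pe = 86.240 − 60.435 = 25.805 mm

25.8 mm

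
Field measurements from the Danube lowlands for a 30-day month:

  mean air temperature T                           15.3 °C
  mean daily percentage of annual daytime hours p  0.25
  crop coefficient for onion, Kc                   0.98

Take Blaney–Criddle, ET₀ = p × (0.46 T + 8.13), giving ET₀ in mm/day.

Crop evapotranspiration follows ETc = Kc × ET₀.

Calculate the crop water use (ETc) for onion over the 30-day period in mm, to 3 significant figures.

111 mm

ET₀ = 0.25 × (0.46 × 15.3 + 8.13) = 0.25 × 15.168 = 3.7920 mm/d
ETc = Kc × ET₀ = 0.98 × 3.7920 = 3.7162 mm/d
Over 30 days: 3.7162 × 30 = 111.486 mm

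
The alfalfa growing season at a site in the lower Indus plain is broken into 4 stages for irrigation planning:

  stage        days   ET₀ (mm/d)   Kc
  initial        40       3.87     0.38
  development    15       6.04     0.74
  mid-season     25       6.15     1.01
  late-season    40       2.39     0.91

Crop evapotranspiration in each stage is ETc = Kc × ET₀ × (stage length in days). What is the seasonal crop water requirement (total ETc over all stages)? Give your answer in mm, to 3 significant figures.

initial: 0.38 × 3.87 × 40 = 58.82 mm
development: 0.74 × 6.04 × 15 = 67.04 mm
mid-season: 1.01 × 6.15 × 25 = 155.29 mm
late-season: 0.91 × 2.39 × 40 = 87.00 mm
Seasonal total = 368.15 mm

368 mm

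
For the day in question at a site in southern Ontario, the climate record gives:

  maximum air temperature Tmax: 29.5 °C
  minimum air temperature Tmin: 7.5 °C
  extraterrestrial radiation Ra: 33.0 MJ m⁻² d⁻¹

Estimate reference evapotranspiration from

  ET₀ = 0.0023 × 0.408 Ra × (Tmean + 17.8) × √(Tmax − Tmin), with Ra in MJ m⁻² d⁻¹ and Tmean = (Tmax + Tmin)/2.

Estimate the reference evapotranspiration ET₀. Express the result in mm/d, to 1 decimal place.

5.3 mm/d

Tmean = (29.5 + 7.5)/2 = 18.50 °C
0.408 Ra = 0.408 × 33.0 = 13.4640 mm/d equivalent
ET₀ = 0.0023 × 13.4640 × (18.50 + 17.8) × √22.0 = 0.0023 × 13.4640 × 36.30 × 4.6904 = 5.2725 mm/d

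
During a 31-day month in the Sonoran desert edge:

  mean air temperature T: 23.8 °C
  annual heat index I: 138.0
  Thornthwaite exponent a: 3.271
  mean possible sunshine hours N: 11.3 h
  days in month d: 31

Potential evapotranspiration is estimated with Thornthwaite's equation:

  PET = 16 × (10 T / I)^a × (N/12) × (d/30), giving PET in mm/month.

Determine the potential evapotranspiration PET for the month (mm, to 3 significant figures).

92.6 mm

10T/I = 10 × 23.8 / 138.0 = 1.7246
(10T/I)^a = 1.7246^3.271 = 5.9458
Uncorrected PET = 16 × 5.9458 = 95.133 mm
Correction = (N/12)(d/30) = (11.3/12)(31/30) = 0.9731
PET = 95.133 × 0.9731 = 92.574 mm/month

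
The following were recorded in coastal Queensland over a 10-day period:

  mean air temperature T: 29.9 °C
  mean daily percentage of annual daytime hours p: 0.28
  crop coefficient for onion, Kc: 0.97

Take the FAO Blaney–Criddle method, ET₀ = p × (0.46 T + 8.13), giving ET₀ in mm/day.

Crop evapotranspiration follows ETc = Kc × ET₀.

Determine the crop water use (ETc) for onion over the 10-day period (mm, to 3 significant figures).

ET₀ = 0.28 × (0.46 × 29.9 + 8.13) = 0.28 × 21.884 = 6.1275 mm/d
ETc = Kc × ET₀ = 0.97 × 6.1275 = 5.9437 mm/d
Over 10 days: 5.9437 × 10 = 59.437 mm

59.4 mm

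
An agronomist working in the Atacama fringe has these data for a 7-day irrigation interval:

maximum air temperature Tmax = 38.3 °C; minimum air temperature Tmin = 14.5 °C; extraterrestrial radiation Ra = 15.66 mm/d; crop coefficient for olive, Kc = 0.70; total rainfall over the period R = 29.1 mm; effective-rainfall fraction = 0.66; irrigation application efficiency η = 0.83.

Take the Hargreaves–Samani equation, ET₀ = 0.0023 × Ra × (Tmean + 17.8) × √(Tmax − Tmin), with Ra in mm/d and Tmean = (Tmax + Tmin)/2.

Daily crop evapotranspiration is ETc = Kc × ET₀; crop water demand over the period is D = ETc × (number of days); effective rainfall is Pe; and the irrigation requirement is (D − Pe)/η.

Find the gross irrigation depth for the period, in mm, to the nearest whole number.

23 mm

Tmean = (38.3 + 14.5)/2 = 26.40 °C
ET₀ = 0.0023 × 15.66 × (26.40 + 17.8) × √23.8 = 0.0023 × 15.66 × 44.20 × 4.8785 = 7.7666 mm/d
ETc = Kc × ET₀ = 0.70 × 7.7666 = 5.4366 mm/d
Crop demand D = ETc × 7 d = 5.4366 × 7 = 38.056 mm
Pe = 0.66 × 29.1 = 19.206 mm
D − Pe = 38.056 − 19.206 = 18.850 mm
Gross irrigation = 18.850 / 0.83 = 22.711 mm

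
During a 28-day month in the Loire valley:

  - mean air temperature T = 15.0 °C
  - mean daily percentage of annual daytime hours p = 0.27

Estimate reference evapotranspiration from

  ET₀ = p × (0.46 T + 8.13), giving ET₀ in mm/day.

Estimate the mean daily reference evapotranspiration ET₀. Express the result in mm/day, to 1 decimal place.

ET₀ = 0.27 × (0.46 × 15.0 + 8.13) = 0.27 × 15.030 = 4.0581 mm/d

4.1 mm/day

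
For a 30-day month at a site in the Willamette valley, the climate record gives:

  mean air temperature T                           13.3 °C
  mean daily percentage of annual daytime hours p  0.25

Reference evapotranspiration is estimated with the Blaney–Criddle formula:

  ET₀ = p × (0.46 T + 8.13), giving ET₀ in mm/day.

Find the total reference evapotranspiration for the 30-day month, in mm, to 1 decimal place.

ET₀ = 0.25 × (0.46 × 13.3 + 8.13) = 0.25 × 14.248 = 3.5620 mm/d
Monthly total = 3.5620 × 30 = 106.860 mm

106.9 mm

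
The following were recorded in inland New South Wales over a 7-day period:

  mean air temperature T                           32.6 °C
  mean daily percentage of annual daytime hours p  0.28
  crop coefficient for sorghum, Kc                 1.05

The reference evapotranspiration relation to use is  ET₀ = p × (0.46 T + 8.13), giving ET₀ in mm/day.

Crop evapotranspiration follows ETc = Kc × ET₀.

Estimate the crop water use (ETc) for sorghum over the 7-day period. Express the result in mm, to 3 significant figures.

47.6 mm

ET₀ = 0.28 × (0.46 × 32.6 + 8.13) = 0.28 × 23.126 = 6.4753 mm/d
ETc = Kc × ET₀ = 1.05 × 6.4753 = 6.7991 mm/d
Over 7 days: 6.7991 × 7 = 47.594 mm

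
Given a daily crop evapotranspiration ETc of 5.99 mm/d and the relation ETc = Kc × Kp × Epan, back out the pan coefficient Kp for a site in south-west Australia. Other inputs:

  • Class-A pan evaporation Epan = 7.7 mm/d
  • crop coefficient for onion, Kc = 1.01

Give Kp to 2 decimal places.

0.77

ETc = Kc × Kp × Epan  ⇒  Kp = ETc / (Kc × Epan)
Kp = 5.99 / (1.01 × 7.7) = 5.99 / 7.777 = 0.7702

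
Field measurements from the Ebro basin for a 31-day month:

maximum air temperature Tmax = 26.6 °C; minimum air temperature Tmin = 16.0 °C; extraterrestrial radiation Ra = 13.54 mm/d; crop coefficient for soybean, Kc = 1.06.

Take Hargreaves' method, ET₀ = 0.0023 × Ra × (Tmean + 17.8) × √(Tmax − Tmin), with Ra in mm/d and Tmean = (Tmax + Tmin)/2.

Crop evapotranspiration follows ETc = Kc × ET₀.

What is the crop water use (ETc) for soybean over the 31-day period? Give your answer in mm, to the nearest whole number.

130 mm

Tmean = (26.6 + 16.0)/2 = 21.30 °C
ET₀ = 0.0023 × 13.54 × (21.30 + 17.8) × √10.6 = 0.0023 × 13.54 × 39.10 × 3.2558 = 3.9644 mm/d
ETc = Kc × ET₀ = 1.06 × 3.9644 = 4.2023 mm/d
Over 31 days: 4.2023 × 31 = 130.271 mm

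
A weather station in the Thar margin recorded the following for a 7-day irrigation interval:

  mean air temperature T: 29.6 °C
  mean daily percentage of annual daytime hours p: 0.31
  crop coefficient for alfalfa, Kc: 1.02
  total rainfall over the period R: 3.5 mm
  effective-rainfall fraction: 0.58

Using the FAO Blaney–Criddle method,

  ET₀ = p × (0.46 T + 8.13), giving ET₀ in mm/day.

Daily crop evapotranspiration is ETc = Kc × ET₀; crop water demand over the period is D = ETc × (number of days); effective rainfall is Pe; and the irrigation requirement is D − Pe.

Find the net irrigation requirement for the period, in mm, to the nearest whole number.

46 mm

ET₀ = 0.31 × (0.46 × 29.6 + 8.13) = 0.31 × 21.746 = 6.7413 mm/d
ETc = Kc × ET₀ = 1.02 × 6.7413 = 6.8761 mm/d
Crop demand D = ETc × 7 d = 6.8761 × 7 = 48.133 mm
Pe = 0.58 × 3.5 = 2.030 mm
D − Pe = 48.133 − 2.030 = 46.103 mm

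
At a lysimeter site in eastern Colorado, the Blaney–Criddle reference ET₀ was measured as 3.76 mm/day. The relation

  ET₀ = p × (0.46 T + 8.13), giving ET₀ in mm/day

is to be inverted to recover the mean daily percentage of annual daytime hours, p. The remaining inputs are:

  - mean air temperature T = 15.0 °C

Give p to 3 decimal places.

p = ET₀ / (0.46 T + 8.13) = 3.76 / (0.46 × 15.0 + 8.13) = 3.76 / 15.030 = 0.2502

0.250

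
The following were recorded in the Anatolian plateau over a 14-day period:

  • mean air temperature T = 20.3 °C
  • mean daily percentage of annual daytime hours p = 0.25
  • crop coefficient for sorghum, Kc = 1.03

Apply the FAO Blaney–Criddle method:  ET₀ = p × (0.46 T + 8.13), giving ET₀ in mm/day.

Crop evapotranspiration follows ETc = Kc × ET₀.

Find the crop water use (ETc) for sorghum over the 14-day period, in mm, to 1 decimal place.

ET₀ = 0.25 × (0.46 × 20.3 + 8.13) = 0.25 × 17.468 = 4.3670 mm/d
ETc = Kc × ET₀ = 1.03 × 4.3670 = 4.4980 mm/d
Over 14 days: 4.4980 × 14 = 62.972 mm

63.0 mm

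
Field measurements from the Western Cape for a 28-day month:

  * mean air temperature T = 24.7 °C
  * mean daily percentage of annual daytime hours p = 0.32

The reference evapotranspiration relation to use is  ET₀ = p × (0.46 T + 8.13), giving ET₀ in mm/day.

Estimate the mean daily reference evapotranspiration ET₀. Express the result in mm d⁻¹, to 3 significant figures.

6.24 mm d⁻¹

ET₀ = 0.32 × (0.46 × 24.7 + 8.13) = 0.32 × 19.492 = 6.2374 mm/d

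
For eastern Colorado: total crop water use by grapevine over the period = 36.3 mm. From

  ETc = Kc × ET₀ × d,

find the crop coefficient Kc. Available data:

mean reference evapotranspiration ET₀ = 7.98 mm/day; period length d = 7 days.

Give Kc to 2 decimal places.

ETc = Kc × ET₀ × d  ⇒  Kc = ETc / (ET₀ × d)
Kc = 36.3 / (7.98 × 7) = 36.3 / 55.86 = 0.6498

0.65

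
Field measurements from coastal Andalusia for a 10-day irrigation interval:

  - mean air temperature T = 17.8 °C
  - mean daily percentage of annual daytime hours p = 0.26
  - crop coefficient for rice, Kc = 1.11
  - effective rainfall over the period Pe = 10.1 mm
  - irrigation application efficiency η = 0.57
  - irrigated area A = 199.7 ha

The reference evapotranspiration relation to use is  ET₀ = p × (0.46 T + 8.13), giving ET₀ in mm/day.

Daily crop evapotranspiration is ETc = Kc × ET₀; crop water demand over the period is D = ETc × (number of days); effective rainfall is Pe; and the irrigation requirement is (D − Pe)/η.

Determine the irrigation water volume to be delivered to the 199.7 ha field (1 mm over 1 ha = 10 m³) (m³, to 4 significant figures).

129600 m³

ET₀ = 0.26 × (0.46 × 17.8 + 8.13) = 0.26 × 16.318 = 4.2427 mm/d
ETc = Kc × ET₀ = 1.11 × 4.2427 = 4.7094 mm/d
Crop demand D = ETc × 10 d = 4.7094 × 10 = 47.094 mm
D − Pe = 47.094 − 10.1 = 36.994 mm
Gross irrigation = 36.994 / 0.57 = 64.902 mm
Volume = 64.902 mm × 199.7 ha × 10 = 129609.3 m³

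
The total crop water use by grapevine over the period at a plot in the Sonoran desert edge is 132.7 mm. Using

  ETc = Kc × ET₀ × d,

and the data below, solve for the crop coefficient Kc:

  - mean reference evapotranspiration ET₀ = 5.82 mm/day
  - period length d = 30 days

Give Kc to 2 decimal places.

ETc = Kc × ET₀ × d  ⇒  Kc = ETc / (ET₀ × d)
Kc = 132.7 / (5.82 × 30) = 132.7 / 174.60 = 0.7600

0.76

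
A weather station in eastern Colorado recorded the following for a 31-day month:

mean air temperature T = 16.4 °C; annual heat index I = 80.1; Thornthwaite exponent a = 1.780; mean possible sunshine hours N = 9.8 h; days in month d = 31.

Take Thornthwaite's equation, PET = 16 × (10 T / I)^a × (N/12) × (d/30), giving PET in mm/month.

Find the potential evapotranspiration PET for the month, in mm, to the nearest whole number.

48 mm

10T/I = 10 × 16.4 / 80.1 = 2.0474
(10T/I)^a = 2.0474^1.780 = 3.5805
Uncorrected PET = 16 × 3.5805 = 57.288 mm
Correction = (N/12)(d/30) = (9.8/12)(31/30) = 0.8439
PET = 57.288 × 0.8439 = 48.345 mm/month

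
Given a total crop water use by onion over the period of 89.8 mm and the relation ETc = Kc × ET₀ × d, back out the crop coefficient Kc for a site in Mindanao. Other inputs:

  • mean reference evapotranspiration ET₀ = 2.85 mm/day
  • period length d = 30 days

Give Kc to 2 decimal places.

1.05

ETc = Kc × ET₀ × d  ⇒  Kc = ETc / (ET₀ × d)
Kc = 89.8 / (2.85 × 30) = 89.8 / 85.50 = 1.0503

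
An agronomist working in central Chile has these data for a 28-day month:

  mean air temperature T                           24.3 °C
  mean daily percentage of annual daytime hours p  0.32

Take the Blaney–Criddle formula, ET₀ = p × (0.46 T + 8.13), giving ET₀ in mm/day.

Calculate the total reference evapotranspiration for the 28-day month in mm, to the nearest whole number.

173 mm

ET₀ = 0.32 × (0.46 × 24.3 + 8.13) = 0.32 × 19.308 = 6.1786 mm/d
Monthly total = 6.1786 × 28 = 173.001 mm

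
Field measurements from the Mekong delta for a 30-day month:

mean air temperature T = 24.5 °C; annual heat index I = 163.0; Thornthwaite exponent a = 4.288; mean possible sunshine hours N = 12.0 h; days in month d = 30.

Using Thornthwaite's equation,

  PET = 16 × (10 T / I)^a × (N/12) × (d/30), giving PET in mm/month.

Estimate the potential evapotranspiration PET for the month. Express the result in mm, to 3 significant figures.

10T/I = 10 × 24.5 / 163.0 = 1.5031
(10T/I)^a = 1.5031^4.288 = 5.7402
Uncorrected PET = 16 × 5.7402 = 91.843 mm
Correction = (N/12)(d/30) = (12.0/12)(30/30) = 1.0000
PET = 91.843 × 1.0000 = 91.843 mm/month

91.8 mm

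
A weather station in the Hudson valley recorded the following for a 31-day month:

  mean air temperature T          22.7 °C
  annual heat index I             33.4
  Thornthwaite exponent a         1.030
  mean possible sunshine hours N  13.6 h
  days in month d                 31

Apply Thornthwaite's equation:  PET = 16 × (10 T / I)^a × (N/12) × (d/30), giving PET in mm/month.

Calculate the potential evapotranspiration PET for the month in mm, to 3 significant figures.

10T/I = 10 × 22.7 / 33.4 = 6.7964
(10T/I)^a = 6.7964^1.030 = 7.1986
Uncorrected PET = 16 × 7.1986 = 115.178 mm
Correction = (N/12)(d/30) = (13.6/12)(31/30) = 1.1711
PET = 115.178 × 1.1711 = 134.885 mm/month

135 mm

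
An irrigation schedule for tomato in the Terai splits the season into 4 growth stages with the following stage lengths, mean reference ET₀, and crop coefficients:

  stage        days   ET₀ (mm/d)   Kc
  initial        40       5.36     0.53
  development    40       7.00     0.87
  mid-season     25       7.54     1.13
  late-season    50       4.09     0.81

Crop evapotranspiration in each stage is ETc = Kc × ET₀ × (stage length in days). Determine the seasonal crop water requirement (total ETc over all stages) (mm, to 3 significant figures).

initial: 0.53 × 5.36 × 40 = 113.63 mm
development: 0.87 × 7.00 × 40 = 243.60 mm
mid-season: 1.13 × 7.54 × 25 = 213.01 mm
late-season: 0.81 × 4.09 × 50 = 165.65 mm
Seasonal total = 735.89 mm

736 mm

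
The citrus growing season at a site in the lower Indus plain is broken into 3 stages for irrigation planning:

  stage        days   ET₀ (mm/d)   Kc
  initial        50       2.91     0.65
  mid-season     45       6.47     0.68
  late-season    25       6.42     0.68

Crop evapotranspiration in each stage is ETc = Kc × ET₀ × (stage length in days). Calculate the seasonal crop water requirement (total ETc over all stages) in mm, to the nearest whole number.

402 mm

initial: 0.65 × 2.91 × 50 = 94.58 mm
mid-season: 0.68 × 6.47 × 45 = 197.98 mm
late-season: 0.68 × 6.42 × 25 = 109.14 mm
Seasonal total = 401.70 mm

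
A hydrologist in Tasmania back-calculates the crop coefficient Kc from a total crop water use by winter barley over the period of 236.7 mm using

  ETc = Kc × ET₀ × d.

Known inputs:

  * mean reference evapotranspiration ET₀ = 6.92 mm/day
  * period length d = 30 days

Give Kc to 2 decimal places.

1.14

ETc = Kc × ET₀ × d  ⇒  Kc = ETc / (ET₀ × d)
Kc = 236.7 / (6.92 × 30) = 236.7 / 207.60 = 1.1402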